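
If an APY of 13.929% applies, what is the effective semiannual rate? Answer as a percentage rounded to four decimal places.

6.7375%

The per-half-year rate i satisfies (1 + i)^2 = 1 + 0.13929.
i = 1.13929^(1/2) − 1 = 0.0673753 = 6.7375%.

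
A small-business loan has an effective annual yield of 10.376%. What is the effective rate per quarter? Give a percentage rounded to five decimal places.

The per-quarter rate i satisfies (1 + i)^4 = 1 + 0.10376.
i = 1.10376^(1/4) − 1 = 0.0249877 = 2.49877%.

2.49877%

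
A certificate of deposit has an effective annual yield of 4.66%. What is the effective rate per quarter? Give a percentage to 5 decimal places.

The per-quarter rate i satisfies (1 + i)^4 = 1 + 0.0466.
i = 1.0466^(1/4) − 1 = 0.0114518 = 1.14518%.

1.14518%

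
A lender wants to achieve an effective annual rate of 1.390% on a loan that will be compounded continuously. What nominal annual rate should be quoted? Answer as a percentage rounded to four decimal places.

Continuous: nominal r satisfies e^r − 1 = 0.01390.
r = ln(1 + 0.01390) = ln(1.01390) = 0.013804 = 1.3804%.

1.3804%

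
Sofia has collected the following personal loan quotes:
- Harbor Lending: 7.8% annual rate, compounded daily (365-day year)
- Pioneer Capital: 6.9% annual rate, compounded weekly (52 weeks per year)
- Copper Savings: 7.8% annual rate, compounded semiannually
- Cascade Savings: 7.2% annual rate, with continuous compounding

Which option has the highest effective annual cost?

Harbor Lending: (1 + 0.078/365)^365 − 1 = 8.111%
Pioneer Capital: (1 + 0.069/52)^52 − 1 = 7.139%
Copper Savings: (1 + 0.078/2)^2 − 1 = 7.952%
Cascade Savings: e^0.072 − 1 = 7.466%
The highest effective annual rate is Harbor Lending at 8.111%.

Harbor Lending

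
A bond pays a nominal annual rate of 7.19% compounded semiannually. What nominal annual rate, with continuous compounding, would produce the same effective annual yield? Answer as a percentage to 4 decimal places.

EAR = (1 + 0.0719/2)^2 − 1 = 0.073192.
Equivalent continuous rate: r = ln(1 + 0.073192) = 0.070638 = 7.0638%.

7.0638%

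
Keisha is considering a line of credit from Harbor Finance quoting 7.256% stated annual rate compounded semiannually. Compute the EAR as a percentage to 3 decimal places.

EAR = (1 + 0.07256/2)^2 − 1.
= (1 + 0.036280)^2 − 1 = 1.073876 − 1 = 7.388%.

7.388%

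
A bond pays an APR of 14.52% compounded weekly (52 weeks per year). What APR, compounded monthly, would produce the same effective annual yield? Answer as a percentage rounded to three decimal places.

14.588%

EAR = (1 + 0.1452/52)^52 − 1 = 0.156037.
Solve (1 + r/12)^12 = 1.156037: r/12 = 1.156037^(1/12) − 1 = 0.012156, so r = 0.145877 = 14.588%.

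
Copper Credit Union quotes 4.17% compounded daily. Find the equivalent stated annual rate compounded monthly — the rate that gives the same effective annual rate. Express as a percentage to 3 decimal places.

EAR = (1 + 0.0417/365)^365 − 1 = 0.042579.
Solve (1 + r/12)^12 = 1.042579: r/12 = 1.042579^(1/12) − 1 = 0.003481, so r = 0.041770 = 4.177%.

4.177%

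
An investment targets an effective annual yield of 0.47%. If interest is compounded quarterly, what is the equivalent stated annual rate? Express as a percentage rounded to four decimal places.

(1 + r/4)^4 − 1 = 0.0047, so 1 + r/4 = 1.0047^(1/4).
r/4 = 0.001173, so r = 0.004692 = 0.4692%.

0.4692%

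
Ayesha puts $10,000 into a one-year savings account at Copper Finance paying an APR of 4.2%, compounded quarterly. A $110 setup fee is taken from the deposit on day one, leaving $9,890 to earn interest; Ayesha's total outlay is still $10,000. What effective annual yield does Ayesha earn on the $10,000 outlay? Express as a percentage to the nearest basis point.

3.12%

Value after one year: 9,890 × (1 + 0.042/4)^4 = 9,890 × 1.042666 = $10,311.97.
Effective yield on the $10,000 outlay: 10,311.97 / 10,000 − 1 = 0.031197 = 3.12%.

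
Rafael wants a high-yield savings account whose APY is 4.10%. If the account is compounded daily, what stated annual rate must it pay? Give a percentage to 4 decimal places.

(1 + r/365)^365 − 1 = 0.0410, so 1 + r/365 = 1.0410^(1/365).
r/365 = 0.000110, so r = 0.040184 = 4.0184%.

4.0184%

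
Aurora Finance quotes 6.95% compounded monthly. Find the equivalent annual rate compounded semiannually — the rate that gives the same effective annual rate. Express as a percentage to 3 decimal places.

EAR = (1 + 0.0695/12)^12 − 1 = 0.071757.
Solve (1 + r/2)^2 = 1.071757: r/2 = 1.071757^(1/2) − 1 = 0.035257, so r = 0.070514 = 7.051%.

7.051%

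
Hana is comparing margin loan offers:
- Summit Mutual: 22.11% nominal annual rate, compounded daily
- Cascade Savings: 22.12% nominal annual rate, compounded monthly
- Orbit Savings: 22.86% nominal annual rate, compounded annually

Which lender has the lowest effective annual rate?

Orbit Savings

Summit Mutual: (1 + 0.2211/365)^365 − 1 = 24.736%
Cascade Savings: (1 + 0.2212/12)^12 − 1 = 24.506%
Orbit Savings: compounded annually, EAR = 22.860%
The lowest effective annual rate is Orbit Savings at 22.860%.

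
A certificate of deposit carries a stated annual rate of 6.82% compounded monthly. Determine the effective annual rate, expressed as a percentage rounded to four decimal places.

7.0373%

EAR = (1 + 0.0682/12)^12 − 1.
= 1.070373 − 1 = 7.0373%.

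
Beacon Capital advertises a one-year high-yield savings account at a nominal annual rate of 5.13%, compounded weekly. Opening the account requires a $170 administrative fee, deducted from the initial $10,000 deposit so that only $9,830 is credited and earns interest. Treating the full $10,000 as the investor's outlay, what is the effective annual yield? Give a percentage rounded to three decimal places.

Value after one year: 9,830 × (1 + 0.0513/52)^52 = 9,830 × 1.052612 = $10,347.18.
Effective yield on the $10,000 outlay: 10,347.18 / 10,000 − 1 = 0.034718 = 3.472%.

3.472%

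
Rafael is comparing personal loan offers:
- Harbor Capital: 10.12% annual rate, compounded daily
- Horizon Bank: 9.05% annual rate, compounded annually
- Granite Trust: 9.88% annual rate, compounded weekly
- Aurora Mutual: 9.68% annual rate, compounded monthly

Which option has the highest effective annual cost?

Harbor Capital

Harbor Capital: (1 + 0.1012/365)^365 − 1 = 10.648%
Horizon Bank: compounded annually, EAR = 9.050%
Granite Trust: (1 + 0.0988/52)^52 − 1 = 10.374%
Aurora Mutual: (1 + 0.0968/12)^12 − 1 = 10.121%
The highest effective annual rate is Harbor Capital at 10.648%.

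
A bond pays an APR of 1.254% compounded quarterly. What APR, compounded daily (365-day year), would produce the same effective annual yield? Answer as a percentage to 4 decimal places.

1.2521%

EAR = (1 + 0.01254/4)^4 − 1 = 0.012599.
Solve (1 + r/365)^365 = 1.012599: r/365 = 1.012599^(1/365) − 1 = 0.000034, so r = 0.012521 = 1.2521%.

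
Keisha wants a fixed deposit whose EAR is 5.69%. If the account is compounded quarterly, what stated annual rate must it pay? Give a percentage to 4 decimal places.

5.5725%

(1 + r/4)^4 − 1 = 0.0569, so 1 + r/4 = 1.0569^(1/4).
r/4 = 0.013931, so r = 0.055725 = 5.5725%.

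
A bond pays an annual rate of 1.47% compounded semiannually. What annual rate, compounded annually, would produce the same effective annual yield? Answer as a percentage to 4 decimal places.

1.4754%

EAR = (1 + 0.0147/2)^2 − 1 = 0.014754.
Compounded annually, the equivalent nominal rate is the EAR itself: 1.4754%.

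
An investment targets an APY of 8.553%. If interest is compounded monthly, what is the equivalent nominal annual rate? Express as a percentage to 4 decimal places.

(1 + r/12)^12 − 1 = 0.08553, so 1 + r/12 = 1.08553^(1/12).
r/12 = 0.006862, so r = 0.082350 = 8.2350%.

8.2350%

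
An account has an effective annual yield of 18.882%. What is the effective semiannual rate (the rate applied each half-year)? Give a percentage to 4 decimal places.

9.0330%

The per-half-year rate i satisfies (1 + i)^2 = 1 + 0.18882.
i = 1.18882^(1/2) − 1 = 0.0903302 = 9.0330%.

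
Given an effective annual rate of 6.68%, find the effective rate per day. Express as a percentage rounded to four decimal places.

0.0177%

The per-day rate i satisfies (1 + i)^365 = 1 + 0.0668.
i = 1.0668^(1/365) − 1 = 0.0001772 = 0.0177%.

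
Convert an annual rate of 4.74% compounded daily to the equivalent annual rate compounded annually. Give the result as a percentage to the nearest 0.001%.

4.854%

EAR = (1 + 0.0474/365)^365 − 1 = 0.048538.
Compounded annually, the equivalent nominal rate is the EAR itself: 4.854%.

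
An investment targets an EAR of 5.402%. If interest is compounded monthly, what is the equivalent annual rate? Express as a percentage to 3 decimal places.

5.273%

(1 + r/12)^12 − 1 = 0.05402, so 1 + r/12 = 1.05402^(1/12).
r/12 = 0.004394, so r = 0.052727 = 5.273%.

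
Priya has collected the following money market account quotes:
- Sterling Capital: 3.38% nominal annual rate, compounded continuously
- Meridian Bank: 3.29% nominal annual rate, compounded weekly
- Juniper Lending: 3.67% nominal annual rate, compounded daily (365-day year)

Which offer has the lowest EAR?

Meridian Bank

Sterling Capital: e^0.0338 − 1 = 3.438%
Meridian Bank: (1 + 0.0329/52)^52 − 1 = 3.344%
Juniper Lending: (1 + 0.0367/365)^365 − 1 = 3.738%
The lowest effective annual rate is Meridian Bank at 3.344%.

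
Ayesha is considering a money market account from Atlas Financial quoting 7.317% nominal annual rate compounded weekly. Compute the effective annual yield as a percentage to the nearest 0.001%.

EAR = (1 + 0.07317/52)^52 − 1.
= 1.075858 − 1 = 7.586%.

7.586%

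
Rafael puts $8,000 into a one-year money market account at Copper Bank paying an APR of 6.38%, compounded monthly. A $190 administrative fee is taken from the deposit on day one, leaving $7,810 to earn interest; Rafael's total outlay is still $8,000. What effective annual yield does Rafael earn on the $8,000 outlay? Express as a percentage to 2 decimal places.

4.04%

Value after one year: 7,810 × (1 + 0.0638/12)^12 = 7,810 × 1.065699 = $8,323.11.
Effective yield on the $8,000 outlay: 8,323.11 / 8,000 − 1 = 0.040389 = 4.04%.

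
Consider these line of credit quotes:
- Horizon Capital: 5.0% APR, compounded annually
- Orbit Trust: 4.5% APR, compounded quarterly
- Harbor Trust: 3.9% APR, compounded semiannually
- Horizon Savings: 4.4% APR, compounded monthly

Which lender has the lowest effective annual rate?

Harbor Trust

Horizon Capital: compounded annually, EAR = 5.000%
Orbit Trust: (1 + 0.045/4)^4 − 1 = 4.577%
Harbor Trust: (1 + 0.039/2)^2 − 1 = 3.938%
Horizon Savings: (1 + 0.044/12)^12 − 1 = 4.490%
The lowest effective annual rate is Harbor Trust at 3.938%.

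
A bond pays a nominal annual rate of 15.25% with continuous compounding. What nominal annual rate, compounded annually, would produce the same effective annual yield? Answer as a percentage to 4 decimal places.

16.4742%

EAR under continuous compounding: e^0.1525 − 1 = 0.164742.
Compounded annually, the equivalent nominal rate is the EAR itself: 16.4742%.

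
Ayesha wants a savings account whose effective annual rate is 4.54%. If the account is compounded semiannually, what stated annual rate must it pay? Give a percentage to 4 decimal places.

4.4896%

(1 + r/2)^2 − 1 = 0.0454, so 1 + r/2 = 1.0454^(1/2).
r/2 = 0.022448, so r = 0.044896 = 4.4896%.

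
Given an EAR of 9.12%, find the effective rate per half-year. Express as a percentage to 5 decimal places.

The per-half-year rate i satisfies (1 + i)^2 = 1 + 0.0912.
i = 1.0912^(1/2) − 1 = 0.0446052 = 4.46052%.

4.46052%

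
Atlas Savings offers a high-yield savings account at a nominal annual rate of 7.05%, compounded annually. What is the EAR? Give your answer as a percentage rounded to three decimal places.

Annual compounding means the effective rate equals the nominal rate: 7.050%.

7.050%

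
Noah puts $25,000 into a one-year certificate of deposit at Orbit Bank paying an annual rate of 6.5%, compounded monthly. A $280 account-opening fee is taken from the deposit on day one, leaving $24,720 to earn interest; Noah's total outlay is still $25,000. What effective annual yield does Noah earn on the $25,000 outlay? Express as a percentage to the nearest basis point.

5.50%

Value after one year: 24,720 × (1 + 0.065/12)^12 = 24,720 × 1.066972 = $26,375.54.
Effective yield on the $25,000 outlay: 26,375.54 / 25,000 − 1 = 0.055022 = 5.50%.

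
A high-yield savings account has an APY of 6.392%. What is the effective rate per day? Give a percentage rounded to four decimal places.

0.0170%

The per-day rate i satisfies (1 + i)^365 = 1 + 0.06392.
i = 1.06392^(1/365) − 1 = 0.0001698 = 0.0170%.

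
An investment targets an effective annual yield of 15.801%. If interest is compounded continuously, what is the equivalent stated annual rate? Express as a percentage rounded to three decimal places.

14.670%

Continuous: nominal r satisfies e^r − 1 = 0.15801.
r = ln(1 + 0.15801) = ln(1.15801) = 0.146703 = 14.670%.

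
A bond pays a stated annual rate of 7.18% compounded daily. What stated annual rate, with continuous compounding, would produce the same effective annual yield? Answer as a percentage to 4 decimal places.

EAR = (1 + 0.0718/365)^365 − 1 = 0.074433.
Equivalent continuous rate: r = ln(1 + 0.074433) = 0.071793 = 7.1793%.

7.1793%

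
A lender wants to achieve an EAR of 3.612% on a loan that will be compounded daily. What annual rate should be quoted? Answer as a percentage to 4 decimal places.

3.5485%

(1 + r/365)^365 − 1 = 0.03612, so 1 + r/365 = 1.03612^(1/365).
r/365 = 0.000097, so r = 0.035485 = 3.5485%.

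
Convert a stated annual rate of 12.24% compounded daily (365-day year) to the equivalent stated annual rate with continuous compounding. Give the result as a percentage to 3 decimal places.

12.238%

EAR = (1 + 0.1224/365)^365 − 1 = 0.130183.
Equivalent continuous rate: r = ln(1 + 0.130183) = 0.122379 = 12.238%.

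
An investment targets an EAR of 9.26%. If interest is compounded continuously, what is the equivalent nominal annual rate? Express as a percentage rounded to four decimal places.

Continuous: nominal r satisfies e^r − 1 = 0.0926.
r = ln(1 + 0.0926) = ln(1.0926) = 0.088560 = 8.8560%.

8.8560%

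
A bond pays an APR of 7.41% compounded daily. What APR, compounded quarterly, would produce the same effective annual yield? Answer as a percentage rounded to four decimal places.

EAR = (1 + 0.0741/365)^365 − 1 = 0.076906.
Solve (1 + r/4)^4 = 1.076906: r/4 = 1.076906^(1/4) − 1 = 0.018696, so r = 0.074783 = 7.4783%.

7.4783%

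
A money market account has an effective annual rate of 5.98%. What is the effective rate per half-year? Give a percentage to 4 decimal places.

2.9466%

The per-half-year rate i satisfies (1 + i)^2 = 1 + 0.0598.
i = 1.0598^(1/2) − 1 = 0.0294659 = 2.9466%.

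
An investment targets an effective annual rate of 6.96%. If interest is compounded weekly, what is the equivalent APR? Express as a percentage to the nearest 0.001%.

(1 + r/52)^52 − 1 = 0.0696, so 1 + r/52 = 1.0696^(1/52).
r/52 = 0.001295, so r = 0.067328 = 6.733%.

6.733%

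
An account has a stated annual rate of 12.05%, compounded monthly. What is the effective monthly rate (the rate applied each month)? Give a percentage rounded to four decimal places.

1.0042%

With a nominal annual rate compounded monthly, the periodic rate is the nominal rate divided by 12.
i = 0.1205 / 12 = 0.0100417 = 1.0042%.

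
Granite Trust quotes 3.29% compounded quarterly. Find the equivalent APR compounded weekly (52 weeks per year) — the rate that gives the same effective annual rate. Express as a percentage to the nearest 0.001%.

3.278%

EAR = (1 + 0.0329/4)^4 − 1 = 0.033308.
Solve (1 + r/52)^52 = 1.033308: r/52 = 1.033308^(1/52) − 1 = 0.000630, so r = 0.032776 = 3.278%.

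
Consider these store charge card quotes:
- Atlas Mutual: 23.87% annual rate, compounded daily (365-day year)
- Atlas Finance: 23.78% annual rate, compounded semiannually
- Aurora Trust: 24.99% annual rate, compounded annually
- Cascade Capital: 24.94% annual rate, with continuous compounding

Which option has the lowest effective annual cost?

Aurora Trust

Atlas Mutual: (1 + 0.2387/365)^365 − 1 = 26.950%
Atlas Finance: (1 + 0.2378/2)^2 − 1 = 25.194%
Aurora Trust: compounded annually, EAR = 24.990%
Cascade Capital: e^0.2494 − 1 = 28.326%
The lowest effective annual rate is Aurora Trust at 24.990%.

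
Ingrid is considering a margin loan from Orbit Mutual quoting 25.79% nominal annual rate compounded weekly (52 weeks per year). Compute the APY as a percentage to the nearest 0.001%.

EAR = (1 + 0.2579/52)^52 − 1.
= 1.293385 − 1 = 29.338%.

29.338%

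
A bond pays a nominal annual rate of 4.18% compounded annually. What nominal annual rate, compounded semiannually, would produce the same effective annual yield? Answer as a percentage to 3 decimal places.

4.137%

Compounded annually, EAR = nominal = 0.041800.
Solve (1 + r/2)^2 = 1.041800: r/2 = 1.041800^(1/2) − 1 = 0.020686, so r = 0.041372 = 4.137%.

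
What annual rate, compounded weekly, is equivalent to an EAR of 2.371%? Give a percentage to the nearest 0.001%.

(1 + r/52)^52 − 1 = 0.02371, so 1 + r/52 = 1.02371^(1/52).
r/52 = 0.000451, so r = 0.023439 = 2.344%.

2.344%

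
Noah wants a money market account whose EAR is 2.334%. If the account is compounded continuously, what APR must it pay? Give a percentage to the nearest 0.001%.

2.307%

Continuous: nominal r satisfies e^r − 1 = 0.02334.
r = ln(1 + 0.02334) = ln(1.02334) = 0.023072 = 2.307%.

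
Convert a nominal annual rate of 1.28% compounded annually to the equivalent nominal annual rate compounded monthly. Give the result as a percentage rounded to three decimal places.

Compounded annually, EAR = nominal = 0.012800.
Solve (1 + r/12)^12 = 1.012800: r/12 = 1.012800^(1/12) − 1 = 0.001060, so r = 0.012726 = 1.273%.

1.273%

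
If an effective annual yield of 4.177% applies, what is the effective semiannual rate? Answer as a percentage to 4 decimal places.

The per-half-year rate i satisfies (1 + i)^2 = 1 + 0.04177.
i = 1.04177^(1/2) − 1 = 0.0206713 = 2.0671%.

2.0671%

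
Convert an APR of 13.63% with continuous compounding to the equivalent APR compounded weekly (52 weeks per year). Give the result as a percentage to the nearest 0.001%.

EAR under continuous compounding: e^0.1363 − 1 = 0.146026.
Solve (1 + r/52)^52 = 1.146026: r/52 = 1.146026^(1/52) − 1 = 0.002625, so r = 0.136479 = 13.648%.

13.648%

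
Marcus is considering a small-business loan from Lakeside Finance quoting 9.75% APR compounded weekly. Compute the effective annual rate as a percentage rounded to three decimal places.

10.231%

EAR = (1 + 0.0975/52)^52 − 1.
= (1 + 0.001875)^52 − 1 = 1.102311 − 1 = 10.231%.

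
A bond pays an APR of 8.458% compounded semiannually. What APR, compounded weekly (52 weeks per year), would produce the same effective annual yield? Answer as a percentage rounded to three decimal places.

EAR = (1 + 0.08458/2)^2 − 1 = 0.086368.
Solve (1 + r/52)^52 = 1.086368: r/52 = 1.086368^(1/52) − 1 = 0.001594, so r = 0.082906 = 8.291%.

8.291%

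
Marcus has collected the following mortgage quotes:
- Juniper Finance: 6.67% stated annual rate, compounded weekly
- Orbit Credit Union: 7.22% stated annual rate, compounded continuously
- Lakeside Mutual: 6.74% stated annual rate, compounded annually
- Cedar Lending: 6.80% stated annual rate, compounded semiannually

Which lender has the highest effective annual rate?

Orbit Credit Union

Juniper Finance: (1 + 0.0667/52)^52 − 1 = 6.893%
Orbit Credit Union: e^0.0722 − 1 = 7.487%
Lakeside Mutual: compounded annually, EAR = 6.740%
Cedar Lending: (1 + 0.0680/2)^2 − 1 = 6.916%
The highest effective annual rate is Orbit Credit Union at 7.487%.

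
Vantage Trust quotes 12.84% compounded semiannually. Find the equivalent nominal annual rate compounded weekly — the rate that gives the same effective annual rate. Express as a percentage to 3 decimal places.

12.460%

EAR = (1 + 0.1284/2)^2 − 1 = 0.132522.
Solve (1 + r/52)^52 = 1.132522: r/52 = 1.132522^(1/52) − 1 = 0.002396, so r = 0.124596 = 12.460%.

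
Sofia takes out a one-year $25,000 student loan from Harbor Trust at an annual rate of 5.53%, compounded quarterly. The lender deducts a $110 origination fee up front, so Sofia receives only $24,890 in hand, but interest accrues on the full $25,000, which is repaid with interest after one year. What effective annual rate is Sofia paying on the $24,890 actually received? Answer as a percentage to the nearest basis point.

Amount owed after one year: 25,000 × (1 + 0.0553/4)^4 = 25,000 × 1.056457 = $26,411.43.
Effective rate on net proceeds: 26,411.43 / 24,890 − 1 = 0.061126 = 6.11%.

6.11%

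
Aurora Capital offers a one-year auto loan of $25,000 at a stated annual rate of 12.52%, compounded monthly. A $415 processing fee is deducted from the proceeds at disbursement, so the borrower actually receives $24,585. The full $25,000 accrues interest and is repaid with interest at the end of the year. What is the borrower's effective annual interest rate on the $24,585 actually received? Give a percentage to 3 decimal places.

Amount owed after one year: 25,000 × (1 + 0.1252/12)^12 = 25,000 × 1.132640 = $28,316.01.
Effective rate on net proceeds: 28,316.01 / 24,585 − 1 = 0.151759 = 15.176%.

15.176%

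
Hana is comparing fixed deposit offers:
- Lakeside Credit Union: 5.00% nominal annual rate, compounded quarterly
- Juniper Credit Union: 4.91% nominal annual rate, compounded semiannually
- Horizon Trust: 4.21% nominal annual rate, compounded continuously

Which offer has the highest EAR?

Lakeside Credit Union: (1 + 0.0500/4)^4 − 1 = 5.095%
Juniper Credit Union: (1 + 0.0491/2)^2 − 1 = 4.970%
Horizon Trust: e^0.0421 − 1 = 4.300%
The highest effective annual rate is Lakeside Credit Union at 5.095%.

Lakeside Credit Union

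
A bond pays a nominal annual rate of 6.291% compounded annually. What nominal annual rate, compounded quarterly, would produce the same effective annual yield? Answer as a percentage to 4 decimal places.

Compounded annually, EAR = nominal = 0.062910.
Solve (1 + r/4)^4 = 1.062910: r/4 = 1.062910^(1/4) − 1 = 0.015370, so r = 0.061478 = 6.1478%.

6.1478%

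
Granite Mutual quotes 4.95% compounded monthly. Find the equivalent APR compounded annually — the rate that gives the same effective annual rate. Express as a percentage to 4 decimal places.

5.0639%

EAR = (1 + 0.0495/12)^12 − 1 = 0.050639.
Compounded annually, the equivalent nominal rate is the EAR itself: 5.0639%.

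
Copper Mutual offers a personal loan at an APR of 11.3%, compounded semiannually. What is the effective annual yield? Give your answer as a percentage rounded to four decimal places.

EAR = (1 + 0.113/2)^2 − 1.
= (1 + 0.056500)^2 − 1 = 1.116192 − 1 = 11.6192%.

11.6192%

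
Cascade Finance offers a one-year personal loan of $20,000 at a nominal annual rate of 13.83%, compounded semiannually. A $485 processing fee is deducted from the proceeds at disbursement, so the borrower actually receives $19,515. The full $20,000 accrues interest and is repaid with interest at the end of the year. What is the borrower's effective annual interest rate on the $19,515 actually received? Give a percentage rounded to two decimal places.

Amount owed after one year: 20,000 × (1 + 0.1383/2)^2 = 20,000 × 1.143082 = $22,861.63.
Effective rate on net proceeds: 22,861.63 / 19,515 − 1 = 0.171490 = 17.15%.

17.15%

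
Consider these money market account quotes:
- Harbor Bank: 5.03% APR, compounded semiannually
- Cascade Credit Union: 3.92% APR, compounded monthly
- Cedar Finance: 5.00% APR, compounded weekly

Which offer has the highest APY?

Harbor Bank: (1 + 0.0503/2)^2 − 1 = 5.093%
Cascade Credit Union: (1 + 0.0392/12)^12 − 1 = 3.991%
Cedar Finance: (1 + 0.0500/52)^52 − 1 = 5.125%
The highest effective annual rate is Cedar Finance at 5.125%.

Cedar Finance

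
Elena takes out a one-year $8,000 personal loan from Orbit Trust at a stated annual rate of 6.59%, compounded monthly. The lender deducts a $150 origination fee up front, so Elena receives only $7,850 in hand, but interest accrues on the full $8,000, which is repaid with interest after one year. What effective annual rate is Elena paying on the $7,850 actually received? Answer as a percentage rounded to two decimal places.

Amount owed after one year: 8,000 × (1 + 0.0659/12)^12 = 8,000 × 1.067927 = $8,543.42.
Effective rate on net proceeds: 8,543.42 / 7,850 − 1 = 0.088334 = 8.83%.

8.83%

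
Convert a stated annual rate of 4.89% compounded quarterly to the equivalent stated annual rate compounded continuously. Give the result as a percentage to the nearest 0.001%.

4.860%

EAR = (1 + 0.0489/4)^4 − 1 = 0.049804.
Equivalent continuous rate: r = ln(1 + 0.049804) = 0.048604 = 4.860%.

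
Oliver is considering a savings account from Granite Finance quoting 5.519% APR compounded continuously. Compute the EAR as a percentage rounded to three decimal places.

5.674%

With continuous compounding, EAR = e^0.05519 − 1.
e^0.05519 = 1.056741, so EAR = 0.056741 = 5.674%.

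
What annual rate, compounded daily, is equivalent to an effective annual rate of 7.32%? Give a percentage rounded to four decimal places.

(1 + r/365)^365 − 1 = 0.0732, so 1 + r/365 = 1.0732^(1/365).
r/365 = 0.000194, so r = 0.070652 = 7.0652%.

7.0652%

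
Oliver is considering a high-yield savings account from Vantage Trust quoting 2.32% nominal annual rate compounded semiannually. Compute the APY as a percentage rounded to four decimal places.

2.3335%

EAR = (1 + 0.0232/2)^2 − 1.
= (1 + 0.011600)^2 − 1 = 1.023335 − 1 = 2.3335%.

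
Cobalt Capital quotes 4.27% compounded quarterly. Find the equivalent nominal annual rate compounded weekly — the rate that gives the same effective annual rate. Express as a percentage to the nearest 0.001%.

4.249%

EAR = (1 + 0.0427/4)^4 − 1 = 0.043389.
Solve (1 + r/52)^52 = 1.043389: r/52 = 1.043389^(1/52) − 1 = 0.000817, so r = 0.042491 = 4.249%.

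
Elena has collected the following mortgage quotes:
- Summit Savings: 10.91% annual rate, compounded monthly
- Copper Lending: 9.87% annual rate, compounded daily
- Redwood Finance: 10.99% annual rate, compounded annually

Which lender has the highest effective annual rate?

Summit Savings

Summit Savings: (1 + 0.1091/12)^12 − 1 = 11.472%
Copper Lending: (1 + 0.0987/365)^365 − 1 = 10.372%
Redwood Finance: compounded annually, EAR = 10.990%
The highest effective annual rate is Summit Savings at 11.472%.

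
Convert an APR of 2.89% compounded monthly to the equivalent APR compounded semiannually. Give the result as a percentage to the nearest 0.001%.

2.907%

EAR = (1 + 0.0289/12)^12 − 1 = 0.029286.
Solve (1 + r/2)^2 = 1.029286: r/2 = 1.029286^(1/2) − 1 = 0.014537, so r = 0.029075 = 2.907%.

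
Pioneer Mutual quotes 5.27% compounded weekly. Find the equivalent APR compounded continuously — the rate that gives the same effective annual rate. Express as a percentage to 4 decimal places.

EAR = (1 + 0.0527/52)^52 − 1 = 0.054085.
Equivalent continuous rate: r = ln(1 + 0.054085) = 0.052673 = 5.2673%.

5.2673%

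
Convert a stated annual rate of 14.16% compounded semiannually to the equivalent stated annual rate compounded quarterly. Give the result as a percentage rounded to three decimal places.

EAR = (1 + 0.1416/2)^2 − 1 = 0.146613.
Solve (1 + r/4)^4 = 1.146613: r/4 = 1.146613^(1/4) − 1 = 0.034795, so r = 0.139179 = 13.918%.

13.918%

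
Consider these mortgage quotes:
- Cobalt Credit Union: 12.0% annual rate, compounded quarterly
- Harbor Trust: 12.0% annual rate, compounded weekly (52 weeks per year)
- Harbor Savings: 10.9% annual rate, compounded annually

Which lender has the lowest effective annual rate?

Harbor Savings

Cobalt Credit Union: (1 + 0.120/4)^4 − 1 = 12.551%
Harbor Trust: (1 + 0.120/52)^52 − 1 = 12.734%
Harbor Savings: compounded annually, EAR = 10.900%
The lowest effective annual rate is Harbor Savings at 10.900%.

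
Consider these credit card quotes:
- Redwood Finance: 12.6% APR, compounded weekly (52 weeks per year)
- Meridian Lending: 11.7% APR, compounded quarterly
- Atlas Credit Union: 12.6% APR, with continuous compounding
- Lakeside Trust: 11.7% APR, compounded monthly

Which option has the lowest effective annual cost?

Meridian Lending

Redwood Finance: (1 + 0.126/52)^52 − 1 = 13.411%
Meridian Lending: (1 + 0.117/4)^4 − 1 = 12.223%
Atlas Credit Union: e^0.126 − 1 = 13.428%
Lakeside Trust: (1 + 0.117/12)^12 − 1 = 12.348%
The lowest effective annual rate is Meridian Lending at 12.223%.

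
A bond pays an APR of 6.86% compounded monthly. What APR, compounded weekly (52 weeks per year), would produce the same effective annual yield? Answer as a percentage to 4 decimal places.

EAR = (1 + 0.0686/12)^12 − 1 = 0.070799.
Solve (1 + r/52)^52 = 1.070799: r/52 = 1.070799^(1/52) − 1 = 0.001316, so r = 0.068450 = 6.8450%.

6.8450%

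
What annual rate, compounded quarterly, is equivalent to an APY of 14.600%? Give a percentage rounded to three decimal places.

(1 + r/4)^4 − 1 = 0.14600, so 1 + r/4 = 1.14600^(1/4).
r/4 = 0.034656, so r = 0.138626 = 13.863%.

13.863%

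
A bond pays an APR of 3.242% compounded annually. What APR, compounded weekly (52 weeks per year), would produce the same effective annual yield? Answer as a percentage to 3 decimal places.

Compounded annually, EAR = nominal = 0.032420.
Solve (1 + r/52)^52 = 1.032420: r/52 = 1.032420^(1/52) − 1 = 0.000614, so r = 0.031915 = 3.192%.

3.192%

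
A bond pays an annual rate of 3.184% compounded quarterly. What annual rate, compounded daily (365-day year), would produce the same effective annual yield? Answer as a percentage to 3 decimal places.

3.172%

EAR = (1 + 0.03184/4)^4 − 1 = 0.032222.
Solve (1 + r/365)^365 = 1.032222: r/365 = 1.032222^(1/365) − 1 = 0.000087, so r = 0.031715 = 3.172%.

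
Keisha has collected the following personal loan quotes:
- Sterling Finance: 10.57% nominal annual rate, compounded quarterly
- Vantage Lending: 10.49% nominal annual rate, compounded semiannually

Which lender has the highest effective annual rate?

Sterling Finance

Sterling Finance: (1 + 0.1057/4)^4 − 1 = 10.996%
Vantage Lending: (1 + 0.1049/2)^2 − 1 = 10.765%
The highest effective annual rate is Sterling Finance at 10.996%.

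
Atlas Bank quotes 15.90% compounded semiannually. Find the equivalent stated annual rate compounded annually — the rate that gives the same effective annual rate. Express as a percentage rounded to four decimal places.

EAR = (1 + 0.1590/2)^2 − 1 = 0.165320.
Compounded annually, the equivalent nominal rate is the EAR itself: 16.5320%.

16.5320%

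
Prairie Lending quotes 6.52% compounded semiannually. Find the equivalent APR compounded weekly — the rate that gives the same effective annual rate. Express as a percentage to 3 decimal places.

6.420%

EAR = (1 + 0.0652/2)^2 − 1 = 0.066263.
Solve (1 + r/52)^52 = 1.066263: r/52 = 1.066263^(1/52) − 1 = 0.001235, so r = 0.064199 = 6.420%.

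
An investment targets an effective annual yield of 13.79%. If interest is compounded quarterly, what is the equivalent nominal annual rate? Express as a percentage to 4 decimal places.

(1 + r/4)^4 − 1 = 0.1379, so 1 + r/4 = 1.1379^(1/4).
r/4 = 0.032823, so r = 0.131293 = 13.1293%.

13.1293%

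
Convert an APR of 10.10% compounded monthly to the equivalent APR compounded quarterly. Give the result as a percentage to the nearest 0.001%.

EAR = (1 + 0.1010/12)^12 − 1 = 0.105809.
Solve (1 + r/4)^4 = 1.105809: r/4 = 1.105809^(1/4) − 1 = 0.025463, so r = 0.101852 = 10.185%.

10.185%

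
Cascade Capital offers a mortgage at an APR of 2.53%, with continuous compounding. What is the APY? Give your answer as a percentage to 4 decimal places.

2.5623%

With continuous compounding, EAR = e^0.0253 − 1.
e^0.0253 = 1.025623, so EAR = 0.025623 = 2.5623%.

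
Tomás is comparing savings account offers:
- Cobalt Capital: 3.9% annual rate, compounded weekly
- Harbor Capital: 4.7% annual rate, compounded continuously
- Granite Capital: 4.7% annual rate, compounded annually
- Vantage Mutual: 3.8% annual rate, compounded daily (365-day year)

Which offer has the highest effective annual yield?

Cobalt Capital: (1 + 0.039/52)^52 − 1 = 3.976%
Harbor Capital: e^0.047 − 1 = 4.812%
Granite Capital: compounded annually, EAR = 4.700%
Vantage Mutual: (1 + 0.038/365)^365 − 1 = 3.873%
The highest effective annual rate is Harbor Capital at 4.812%.

Harbor Capital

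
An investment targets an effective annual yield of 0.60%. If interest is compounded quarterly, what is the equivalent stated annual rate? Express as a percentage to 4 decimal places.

(1 + r/4)^4 − 1 = 0.0060, so 1 + r/4 = 1.0060^(1/4).
r/4 = 0.001497, so r = 0.005987 = 0.5987%.

0.5987%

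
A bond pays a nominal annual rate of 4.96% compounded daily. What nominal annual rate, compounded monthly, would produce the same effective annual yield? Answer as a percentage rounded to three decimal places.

4.970%

EAR = (1 + 0.0496/365)^365 − 1 = 0.050847.
Solve (1 + r/12)^12 = 1.050847: r/12 = 1.050847^(1/12) − 1 = 0.004142, so r = 0.049699 = 4.970%.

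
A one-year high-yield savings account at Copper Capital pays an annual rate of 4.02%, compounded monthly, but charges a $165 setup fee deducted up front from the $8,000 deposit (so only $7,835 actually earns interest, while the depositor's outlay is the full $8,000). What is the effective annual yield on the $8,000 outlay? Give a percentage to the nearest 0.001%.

Value after one year: 7,835 × (1 + 0.0402/12)^12 = 7,835 × 1.040949 = $8,155.84.
Effective yield on the $8,000 outlay: 8,155.84 / 8,000 − 1 = 0.019479 = 1.948%.

1.948%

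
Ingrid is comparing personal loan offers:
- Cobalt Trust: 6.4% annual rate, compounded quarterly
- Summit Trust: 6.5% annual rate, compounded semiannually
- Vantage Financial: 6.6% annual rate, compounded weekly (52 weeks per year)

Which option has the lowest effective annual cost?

Cobalt Trust: (1 + 0.064/4)^4 − 1 = 6.555%
Summit Trust: (1 + 0.065/2)^2 − 1 = 6.606%
Vantage Financial: (1 + 0.066/52)^52 − 1 = 6.818%
The lowest effective annual rate is Cobalt Trust at 6.555%.

Cobalt Trust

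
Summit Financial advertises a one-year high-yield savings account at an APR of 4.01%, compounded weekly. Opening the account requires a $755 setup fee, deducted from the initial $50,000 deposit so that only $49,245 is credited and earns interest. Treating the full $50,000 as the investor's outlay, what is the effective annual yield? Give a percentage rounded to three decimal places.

2.518%

Value after one year: 49,245 × (1 + 0.0401/52)^52 = 49,245 × 1.040899 = $51,259.06.
Effective yield on the $50,000 outlay: 51,259.06 / 50,000 − 1 = 0.025181 = 2.518%.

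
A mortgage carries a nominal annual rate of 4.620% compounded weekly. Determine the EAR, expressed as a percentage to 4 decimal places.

EAR = (1 + 0.04620/52)^52 − 1.
= (1 + 0.000888)^52 − 1 = 1.047262 − 1 = 4.7262%.

4.7262%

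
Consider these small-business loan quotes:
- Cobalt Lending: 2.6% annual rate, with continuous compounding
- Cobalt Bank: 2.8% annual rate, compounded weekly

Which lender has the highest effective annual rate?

Cobalt Bank

Cobalt Lending: e^0.026 − 1 = 2.634%
Cobalt Bank: (1 + 0.028/52)^52 − 1 = 2.839%
The highest effective annual rate is Cobalt Bank at 2.839%.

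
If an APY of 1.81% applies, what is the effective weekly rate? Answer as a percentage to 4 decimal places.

The per-week rate i satisfies (1 + i)^52 = 1 + 0.0181.
i = 1.0181^(1/52) − 1 = 0.0003450 = 0.0345%.

0.0345%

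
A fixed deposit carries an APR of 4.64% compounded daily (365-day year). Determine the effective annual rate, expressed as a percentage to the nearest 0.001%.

EAR = (1 + 0.0464/365)^365 − 1.
= (1 + 0.000127)^365 − 1 = 1.047490 − 1 = 4.749%.

4.749%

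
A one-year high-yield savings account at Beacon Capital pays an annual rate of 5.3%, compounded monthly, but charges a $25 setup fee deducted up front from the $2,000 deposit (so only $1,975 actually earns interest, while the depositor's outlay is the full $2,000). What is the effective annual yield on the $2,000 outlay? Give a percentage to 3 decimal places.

Value after one year: 1,975 × (1 + 0.053/12)^12 = 1,975 × 1.054307 = $2,082.26.
Effective yield on the $2,000 outlay: 2,082.26 / 2,000 − 1 = 0.041128 = 4.113%.

4.113%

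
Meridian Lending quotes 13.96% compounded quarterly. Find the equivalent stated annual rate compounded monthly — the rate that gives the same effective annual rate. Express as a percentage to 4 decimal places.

13.8007%

EAR = (1 + 0.1396/4)^4 − 1 = 0.147080.
Solve (1 + r/12)^12 = 1.147080: r/12 = 1.147080^(1/12) − 1 = 0.011501, so r = 0.138007 = 13.8007%.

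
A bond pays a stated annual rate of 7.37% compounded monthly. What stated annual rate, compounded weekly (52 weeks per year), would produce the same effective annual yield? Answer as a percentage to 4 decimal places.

7.3527%

EAR = (1 + 0.0737/12)^12 − 1 = 0.076241.
Solve (1 + r/52)^52 = 1.076241: r/52 = 1.076241^(1/52) − 1 = 0.001414, so r = 0.073527 = 7.3527%.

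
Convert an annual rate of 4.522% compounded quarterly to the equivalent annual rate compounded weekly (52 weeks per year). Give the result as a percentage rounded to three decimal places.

4.499%

EAR = (1 + 0.04522/4)^4 − 1 = 0.045993.
Solve (1 + r/52)^52 = 1.045993: r/52 = 1.045993^(1/52) − 1 = 0.000865, so r = 0.044986 = 4.499%.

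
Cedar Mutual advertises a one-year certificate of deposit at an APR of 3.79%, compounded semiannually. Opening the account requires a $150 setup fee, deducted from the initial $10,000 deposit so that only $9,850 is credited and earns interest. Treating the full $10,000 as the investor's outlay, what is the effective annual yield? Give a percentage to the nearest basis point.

Value after one year: 9,850 × (1 + 0.0379/2)^2 = 9,850 × 1.038259 = $10,226.85.
Effective yield on the $10,000 outlay: 10,226.85 / 10,000 − 1 = 0.022685 = 2.27%.

2.27%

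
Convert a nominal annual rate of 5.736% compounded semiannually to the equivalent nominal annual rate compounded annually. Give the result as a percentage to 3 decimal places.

EAR = (1 + 0.05736/2)^2 − 1 = 0.058183.
Compounded annually, the equivalent nominal rate is the EAR itself: 5.818%.

5.818%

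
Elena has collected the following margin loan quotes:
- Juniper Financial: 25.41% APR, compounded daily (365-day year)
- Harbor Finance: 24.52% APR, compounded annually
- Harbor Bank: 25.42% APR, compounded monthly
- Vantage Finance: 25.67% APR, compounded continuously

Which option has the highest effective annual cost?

Juniper Financial: (1 + 0.2541/365)^365 − 1 = 28.919%
Harbor Finance: compounded annually, EAR = 24.520%
Harbor Bank: (1 + 0.2542/12)^12 − 1 = 28.601%
Vantage Finance: e^0.2567 − 1 = 29.266%
The highest effective annual rate is Vantage Finance at 29.266%.

Vantage Finance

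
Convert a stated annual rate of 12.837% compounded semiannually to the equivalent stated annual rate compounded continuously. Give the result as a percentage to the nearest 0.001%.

12.442%

EAR = (1 + 0.12837/2)^2 − 1 = 0.132490.
Equivalent continuous rate: r = ln(1 + 0.132490) = 0.124418 = 12.442%.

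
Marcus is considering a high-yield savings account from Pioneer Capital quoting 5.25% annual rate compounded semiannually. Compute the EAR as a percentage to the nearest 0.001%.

5.319%

EAR = (1 + 0.0525/2)^2 − 1.
= 1.053189 − 1 = 5.319%.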